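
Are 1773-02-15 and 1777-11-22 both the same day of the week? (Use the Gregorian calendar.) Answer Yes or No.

No

From Feb 15, 1773 to Nov 22, 1777 is 1741 days.
1741 mod 7 = 5, so they are different weekdays.
(Feb 15, 1773 is a Monday; Nov 22, 1777 is a Saturday.)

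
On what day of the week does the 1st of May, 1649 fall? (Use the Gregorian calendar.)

Doomsday rule: the anchor day for the 1600s is Tuesday. For year 49: 49÷12 = 4 r 1, and 1÷4 = 0, so 4+1+0 = 5.
Tuesday + 5 ≡ Sunday — that's 1649's doomsday.
In May the doomsday date is May 9.
May 1 is 8 days before May 9; 8 mod 7 = 1, so Sunday − 1 = Saturday.

Saturday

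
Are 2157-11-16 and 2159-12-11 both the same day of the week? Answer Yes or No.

From Nov 16, 2157 to Dec 11, 2159 is 755 days.
755 mod 7 = 6, so they are different weekdays.
(Nov 16, 2157 is a Wednesday; Dec 11, 2159 is a Tuesday.)

No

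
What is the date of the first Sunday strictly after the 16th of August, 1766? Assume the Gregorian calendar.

August 17, 1766

Aug 16, 1766 is a Saturday.
From Saturday to the next Sunday is 1 day.
Aug 16, 1766 + 1 = Aug 17, 1766.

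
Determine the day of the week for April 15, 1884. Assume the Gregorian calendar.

Tuesday

January 1, 1884 is a Tuesday.
Jan 1, 1884 → Feb 1, 1884: 31 days (January has 31).
Feb 1, 1884 → Mar 1, 1884: 29 days (February has 29).
Mar 1, 1884 → Apr 1, 1884: 31 days (March has 31).
Apr 1, 1884 → Apr 15, 1884: 14 days.
Total: 105 days.
105 mod 7 = 0, so Tuesday + 0 = Tuesday.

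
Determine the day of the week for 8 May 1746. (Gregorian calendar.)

Sunday

Doomsday rule: the anchor day for the 1700s is Sunday. For year 46: 46÷12 = 3 r 10, and 10÷4 = 2, so 3+10+2 = 15.
Sunday + 15 ≡ Monday — that's 1746's doomsday.
In May the doomsday date is May 9.
May 8 is 1 day before May 9; 1 mod 7 = 1, so Monday − 1 = Sunday.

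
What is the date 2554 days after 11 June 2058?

+365 (one year) → Jun 11, 2059 (2189 left).
+366 (one year; includes Feb 29, 2060) → Jun 11, 2060 (1823 left).
+365 (one year) → Jun 11, 2061 (1458 left).
+365 (one year) → Jun 11, 2062 (1093 left).
+365 (one year) → Jun 11, 2063 (728 left).
+366 (one year; includes Feb 29, 2064) → Jun 11, 2064 (362 left).
Jun has 30 days: +20 → Jul 1, 2064 (342 left).
Jul has 31 days: +31 → Aug 1, 2064 (311 left).
Aug has 31 days: +31 → Sep 1, 2064 (280 left).
Sep has 30 days: +30 → Oct 1, 2064 (250 left).
Oct has 31 days: +31 → Nov 1, 2064 (219 left).
Nov has 30 days: +30 → Dec 1, 2064 (189 left).
Dec has 31 days: +31 → Jan 1, 2065 (158 left).
Jan has 31 days: +31 → Feb 1, 2065 (127 left).
Feb has 28 days: +28 → Mar 1, 2065 (99 left).
Mar has 31 days: +31 → Apr 1, 2065 (68 left).
Apr has 30 days: +30 → May 1, 2065 (38 left).
May has 31 days: +31 → Jun 1, 2065 (7 left).
+7 → Jun 8, 2065.

June 8, 2065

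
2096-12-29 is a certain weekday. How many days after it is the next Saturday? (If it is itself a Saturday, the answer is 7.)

7

Dec 29, 2096 is a Saturday.
From Saturday to the next Saturday is 7 days.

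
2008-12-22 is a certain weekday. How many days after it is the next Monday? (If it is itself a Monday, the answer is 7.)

7

Dec 22, 2008 is a Monday.
From Monday to the next Monday is 7 days.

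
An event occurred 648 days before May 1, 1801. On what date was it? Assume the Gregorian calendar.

−365 (one year) → May 1, 1800 (283 left).
−1 → Apr 30, 1800 (end of Apr, 30 days; 282 left).
−30 → Mar 31, 1800 (end of Mar, 31 days; 252 left).
−31 → Feb 28, 1800 (end of Feb, 28 days; 221 left).
−28 → Jan 31, 1800 (end of Jan, 31 days; 193 left).
−31 → Dec 31, 1799 (end of Dec, 31 days; 162 left).
−31 → Nov 30, 1799 (end of Nov, 30 days; 131 left).
−30 → Oct 31, 1799 (end of Oct, 31 days; 101 left).
−31 → Sep 30, 1799 (end of Sep, 30 days; 70 left).
−30 → Aug 31, 1799 (end of Aug, 31 days; 40 left).
−31 → Jul 31, 1799 (end of Jul, 31 days; 9 left).
−9 → Jul 22, 1799.

July 22, 1799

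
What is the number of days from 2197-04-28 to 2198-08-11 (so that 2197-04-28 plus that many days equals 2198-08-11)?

470

Apr 28, 2197 → Apr 28, 2198: 365 days.
Apr 28, 2198 → May 28, 2198: 30 days (April has 30).
May 28, 2198 → Jun 28, 2198: 31 days (May has 31).
Jun 28, 2198 → Jul 28, 2198: 30 days (June has 30).
Jul 28, 2198 → Aug 11, 2198: 14 days.
Total: 470 days.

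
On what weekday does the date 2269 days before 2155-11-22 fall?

First find the weekday of Nov 22, 2155. Doomsday rule: the anchor day for the 2100s is Sunday. For year 55: 55÷12 = 4 r 7, and 7÷4 = 1, so 4+7+1 = 12.
Sunday + 12 ≡ Friday — that's 2155's doomsday.
In November the doomsday date is Nov 7.
Nov 22 is 15 days after Nov 7; 15 mod 7 = 1, so Friday + 1 = Saturday.
2269 mod 7 = 1, so 2269 days before a Saturday is Saturday − 1 = Friday.

Friday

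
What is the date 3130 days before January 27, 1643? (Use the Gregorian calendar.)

July 3, 1634

−365 (one year) → Jan 27, 1642 (2765 left).
−365 (one year) → Jan 27, 1641 (2400 left).
−366 (one year; includes Feb 29, 1640) → Jan 27, 1640 (2034 left).
−365 (one year) → Jan 27, 1639 (1669 left).
−365 (one year) → Jan 27, 1638 (1304 left).
−365 (one year) → Jan 27, 1637 (939 left).
−366 (one year; includes Feb 29, 1636) → Jan 27, 1636 (573 left).
−365 (one year) → Jan 27, 1635 (208 left).
−27 → Dec 31, 1634 (end of Dec, 31 days; 181 left).
−31 → Nov 30, 1634 (end of Nov, 30 days; 150 left).
−30 → Oct 31, 1634 (end of Oct, 31 days; 120 left).
−31 → Sep 30, 1634 (end of Sep, 30 days; 89 left).
−30 → Aug 31, 1634 (end of Aug, 31 days; 59 left).
−31 → Jul 31, 1634 (end of Jul, 31 days; 28 left).
−28 → Jul 3, 1634.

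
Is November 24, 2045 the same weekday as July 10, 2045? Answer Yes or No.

No

From Jul 10, 2045 to Nov 24, 2045 is 137 days.
137 mod 7 = 4, so they are different weekdays.
(Jul 10, 2045 is a Monday; Nov 24, 2045 is a Friday.)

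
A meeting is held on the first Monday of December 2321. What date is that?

December 5, 2321

December 1, 2321 is a Thursday.
The first Monday is therefore December 5 (4 days later).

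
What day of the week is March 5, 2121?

Wednesday

Doomsday rule: the anchor day for the 2100s is Sunday. For year 21: 21÷12 = 1 r 9, and 9÷4 = 2, so 1+9+2 = 12.
Sunday + 12 ≡ Friday — that's 2121's doomsday.
In March the doomsday date is Mar 14.
Mar 5 is 9 days before Mar 14; 9 mod 7 = 2, so Friday − 2 = Wednesday.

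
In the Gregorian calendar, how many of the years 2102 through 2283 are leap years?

44

Multiples of 4 in [2102,2283]: 45.
Of those, multiples of 100: 1 (not leap unless ÷400).
Multiples of 400: 0.
Leap years = 45 − 1 + 0 = 44.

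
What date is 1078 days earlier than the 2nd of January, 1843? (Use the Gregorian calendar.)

−365 (one year) → Jan 2, 1842 (713 left).
−365 (one year) → Jan 2, 1841 (348 left).
−2 → Dec 31, 1840 (end of Dec, 31 days; 346 left).
−31 → Nov 30, 1840 (end of Nov, 30 days; 315 left).
−30 → Oct 31, 1840 (end of Oct, 31 days; 285 left).
−31 → Sep 30, 1840 (end of Sep, 30 days; 254 left).
−30 → Aug 31, 1840 (end of Aug, 31 days; 224 left).
−31 → Jul 31, 1840 (end of Jul, 31 days; 193 left).
−31 → Jun 30, 1840 (end of Jun, 30 days; 162 left).
−30 → May 31, 1840 (end of May, 31 days; 132 left).
−31 → Apr 30, 1840 (end of Apr, 30 days; 101 left).
−30 → Mar 31, 1840 (end of Mar, 31 days; 71 left).
−31 → Feb 29, 1840 (end of Feb, 29 days; 40 left).
−29 → Jan 31, 1840 (end of Jan, 31 days; 11 left).
−11 → Jan 20, 1840.

January 20, 1840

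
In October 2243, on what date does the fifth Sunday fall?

October 29, 2243

October 1, 2243 is a Sunday.
The first Sunday is therefore October 1 (same day).
The fifth Sunday is 1 + 4×7 = October 29.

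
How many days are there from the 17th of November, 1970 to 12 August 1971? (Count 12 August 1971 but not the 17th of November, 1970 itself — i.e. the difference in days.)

Nov 17, 1970 → Dec 17, 1970: 30 days (November has 30).
Dec 17, 1970 → Jan 17, 1971: 31 days (December has 31).
Jan 17, 1971 → Feb 17, 1971: 31 days (January has 31).
Feb 17, 1971 → Mar 17, 1971: 28 days (February has 28).
Mar 17, 1971 → Apr 17, 1971: 31 days (March has 31).
Apr 17, 1971 → May 17, 1971: 30 days (April has 30).
May 17, 1971 → Jun 17, 1971: 31 days (May has 31).
Jun 17, 1971 → Jul 17, 1971: 30 days (June has 30).
Jul 17, 1971 → Aug 12, 1971: 26 days.
Total: 268 days.

268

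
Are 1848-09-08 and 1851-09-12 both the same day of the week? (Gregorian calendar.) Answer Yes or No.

From Sep 8, 1848 to Sep 12, 1851 is 1099 days.
1099 mod 7 = 0, so they are the same weekday.
(Sep 8, 1848 is a Friday; Sep 12, 1851 is a Friday.)

Yes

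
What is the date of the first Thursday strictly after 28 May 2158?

May 28, 2158 is a Sunday.
From Sunday to the next Thursday is 4 days.
May 28, 2158 + 4 = Jun 1, 2158.

June 1, 2158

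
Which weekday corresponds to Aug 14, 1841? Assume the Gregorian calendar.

Doomsday rule: the anchor day for the 1800s is Friday. For year 41: 41÷12 = 3 r 5, and 5÷4 = 1, so 3+5+1 = 9.
Friday + 9 ≡ Sunday — that's 1841's doomsday.
In August the doomsday date is Aug 8.
Aug 14 is 6 days after Aug 8; 6 mod 7 = 6, so Sunday + 6 = Saturday.

Saturday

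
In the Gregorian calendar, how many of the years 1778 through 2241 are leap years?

112

Multiples of 4 in [1778,2241]: 116.
Of those, multiples of 100: 5 (not leap unless ÷400).
Multiples of 400: 1.
Leap years = 116 − 5 + 1 = 112.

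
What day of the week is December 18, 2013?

January 1, 2013 is a Tuesday.
Jan 1, 2013 → Feb 1, 2013: 31 days (January has 31).
Feb 1, 2013 → Mar 1, 2013: 28 days (February has 28).
Mar 1, 2013 → Apr 1, 2013: 31 days (March has 31).
Apr 1, 2013 → May 1, 2013: 30 days (April has 30).
May 1, 2013 → Jun 1, 2013: 31 days (May has 31).
Jun 1, 2013 → Jul 1, 2013: 30 days (June has 30).
Jul 1, 2013 → Aug 1, 2013: 31 days (July has 31).
Aug 1, 2013 → Sep 1, 2013: 31 days (August has 31).
Sep 1, 2013 → Oct 1, 2013: 30 days (September has 30).
Oct 1, 2013 → Nov 1, 2013: 31 days (October has 31).
Nov 1, 2013 → Dec 1, 2013: 30 days (November has 30).
Dec 1, 2013 → Dec 18, 2013: 17 days.
Total: 351 days.
351 mod 7 = 1, so Tuesday + 1 = Wednesday.

Wednesday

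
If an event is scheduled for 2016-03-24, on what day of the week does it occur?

Doomsday rule: the anchor day for the 2000s is Tuesday. For year 16: 16÷12 = 1 r 4, and 4÷4 = 1, so 1+4+1 = 6.
Tuesday + 6 ≡ Monday — that's 2016's doomsday.
In March the doomsday date is Mar 14.
Mar 24 is 10 days after Mar 14; 10 mod 7 = 3, so Monday + 3 = Thursday.

Thursday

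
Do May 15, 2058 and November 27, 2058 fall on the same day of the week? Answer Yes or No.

Yes

From May 15, 2058 to Nov 27, 2058 is 196 days.
196 mod 7 = 0, so they are the same weekday.
(May 15, 2058 is a Wednesday; Nov 27, 2058 is a Wednesday.)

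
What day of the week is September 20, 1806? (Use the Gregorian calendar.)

Saturday

Doomsday rule: the anchor day for the 1800s is Friday. For year 06: 6÷12 = 0 r 6, and 6÷4 = 1, so 0+6+1 = 7.
Friday + 7 ≡ Friday — that's 1806's doomsday.
In September the doomsday date is Sep 5.
Sep 20 is 15 days after Sep 5; 15 mod 7 = 1, so Friday + 1 = Saturday.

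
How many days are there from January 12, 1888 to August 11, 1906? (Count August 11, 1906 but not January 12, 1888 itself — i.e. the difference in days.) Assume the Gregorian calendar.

Jan 12, 1888 → Jan 12, 1889: 366 days (Feb 29, 1888 is in that span).
Jan 12, 1889 → Jan 12, 1890: 365 days.
Jan 12, 1890 → Jan 12, 1891: 365 days.
Jan 12, 1891 → Jan 12, 1892: 365 days.
Jan 12, 1892 → Jan 12, 1893: 366 days (Feb 29, 1892 is in that span).
Jan 12, 1893 → Jan 12, 1894: 365 days.
Jan 12, 1894 → Jan 12, 1895: 365 days.
Jan 12, 1895 → Jan 12, 1896: 365 days.
Jan 12, 1896 → Jan 12, 1897: 366 days (Feb 29, 1896 is in that span).
Jan 12, 1897 → Jan 12, 1898: 365 days.
Jan 12, 1898 → Jan 12, 1899: 365 days.
Jan 12, 1899 → Jan 12, 1900: 365 days.
Jan 12, 1900 → Jan 12, 1901: 365 days.
Jan 12, 1901 → Jan 12, 1902: 365 days.
Jan 12, 1902 → Jan 12, 1903: 365 days.
Jan 12, 1903 → Jan 12, 1904: 365 days.
Jan 12, 1904 → Jan 12, 1905: 366 days (Feb 29, 1904 is in that span).
Jan 12, 1905 → Jan 12, 1906: 365 days.
Jan 12, 1906 → Feb 12, 1906: 31 days (January has 31).
Feb 12, 1906 → Mar 12, 1906: 28 days (February has 28).
Mar 12, 1906 → Apr 12, 1906: 31 days (March has 31).
Apr 12, 1906 → May 12, 1906: 30 days (April has 30).
May 12, 1906 → Jun 12, 1906: 31 days (May has 31).
Jun 12, 1906 → Jul 12, 1906: 30 days (June has 30).
Jul 12, 1906 → Aug 11, 1906: 30 days.
Total: 6785 days.

6785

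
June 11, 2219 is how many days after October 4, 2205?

Oct 4, 2205 → Oct 4, 2206: 365 days.
Oct 4, 2206 → Oct 4, 2207: 365 days.
Oct 4, 2207 → Oct 4, 2208: 366 days (Feb 29, 2208 is in that span).
Oct 4, 2208 → Oct 4, 2209: 365 days.
Oct 4, 2209 → Oct 4, 2210: 365 days.
Oct 4, 2210 → Oct 4, 2211: 365 days.
Oct 4, 2211 → Oct 4, 2212: 366 days (Feb 29, 2212 is in that span).
Oct 4, 2212 → Oct 4, 2213: 365 days.
Oct 4, 2213 → Oct 4, 2214: 365 days.
Oct 4, 2214 → Oct 4, 2215: 365 days.
Oct 4, 2215 → Oct 4, 2216: 366 days (Feb 29, 2216 is in that span).
Oct 4, 2216 → Oct 4, 2217: 365 days.
Oct 4, 2217 → Oct 4, 2218: 365 days.
Oct 4, 2218 → Nov 4, 2218: 31 days (October has 31).
Nov 4, 2218 → Dec 4, 2218: 30 days (November has 30).
Dec 4, 2218 → Jan 4, 2219: 31 days (December has 31).
Jan 4, 2219 → Feb 4, 2219: 31 days (January has 31).
Feb 4, 2219 → Mar 4, 2219: 28 days (February has 28).
Mar 4, 2219 → Apr 4, 2219: 31 days (March has 31).
Apr 4, 2219 → May 4, 2219: 30 days (April has 30).
May 4, 2219 → Jun 4, 2219: 31 days (May has 31).
Jun 4, 2219 → Jun 11, 2219: 7 days.
Total: 4998 days.

4998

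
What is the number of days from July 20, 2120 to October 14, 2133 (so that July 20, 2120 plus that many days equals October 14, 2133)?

4834

Jul 20, 2120 → Jul 20, 2121: 365 days.
Jul 20, 2121 → Jul 20, 2122: 365 days.
Jul 20, 2122 → Jul 20, 2123: 365 days.
Jul 20, 2123 → Jul 20, 2124: 366 days (Feb 29, 2124 is in that span).
Jul 20, 2124 → Jul 20, 2125: 365 days.
Jul 20, 2125 → Jul 20, 2126: 365 days.
Jul 20, 2126 → Jul 20, 2127: 365 days.
Jul 20, 2127 → Jul 20, 2128: 366 days (Feb 29, 2128 is in that span).
Jul 20, 2128 → Jul 20, 2129: 365 days.
Jul 20, 2129 → Jul 20, 2130: 365 days.
Jul 20, 2130 → Jul 20, 2131: 365 days.
Jul 20, 2131 → Jul 20, 2132: 366 days (Feb 29, 2132 is in that span).
Jul 20, 2132 → Jul 20, 2133: 365 days.
Jul 20, 2133 → Aug 20, 2133: 31 days (July has 31).
Aug 20, 2133 → Sep 20, 2133: 31 days (August has 31).
Sep 20, 2133 → Oct 14, 2133: 24 days.
Total: 4834 days.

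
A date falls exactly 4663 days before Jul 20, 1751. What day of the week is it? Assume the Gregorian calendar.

First find the weekday of Jul 20, 1751. Doomsday rule: the anchor day for the 1700s is Sunday. For year 51: 51÷12 = 4 r 3, and 3÷4 = 0, so 4+3+0 = 7.
Sunday + 7 ≡ Sunday — that's 1751's doomsday.
In July the doomsday date is Jul 11.
Jul 20 is 9 days after Jul 11; 9 mod 7 = 2, so Sunday + 2 = Tuesday.
4663 mod 7 = 1, so 4663 days before a Tuesday is Tuesday − 1 = Monday.

Monday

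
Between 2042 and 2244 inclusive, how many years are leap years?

Multiples of 4 in [2042,2244]: 51.
Of those, multiples of 100: 2 (not leap unless ÷400).
Multiples of 400: 0.
Leap years = 51 − 2 + 0 = 49.

49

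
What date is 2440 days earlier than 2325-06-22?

October 17, 2318

−365 (one year) → Jun 22, 2324 (2075 left).
−366 (one year; includes Feb 29, 2324) → Jun 22, 2323 (1709 left).
−365 (one year) → Jun 22, 2322 (1344 left).
−365 (one year) → Jun 22, 2321 (979 left).
−365 (one year) → Jun 22, 2320 (614 left).
−366 (one year; includes Feb 29, 2320) → Jun 22, 2319 (248 left).
−22 → May 31, 2319 (end of May, 31 days; 226 left).
−31 → Apr 30, 2319 (end of Apr, 30 days; 195 left).
−30 → Mar 31, 2319 (end of Mar, 31 days; 165 left).
−31 → Feb 28, 2319 (end of Feb, 28 days; 134 left).
−28 → Jan 31, 2319 (end of Jan, 31 days; 106 left).
−31 → Dec 31, 2318 (end of Dec, 31 days; 75 left).
−31 → Nov 30, 2318 (end of Nov, 30 days; 44 left).
−30 → Oct 31, 2318 (end of Oct, 31 days; 14 left).
−14 → Oct 17, 2318.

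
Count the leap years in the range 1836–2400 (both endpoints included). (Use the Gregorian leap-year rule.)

Multiples of 4 in [1836,2400]: 142.
Of those, multiples of 100: 6 (not leap unless ÷400).
Multiples of 400: 2.
Leap years = 142 − 6 + 2 = 138.

138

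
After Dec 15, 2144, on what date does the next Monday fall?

Dec 15, 2144 is a Tuesday.
From Tuesday to the next Monday is 6 days.
Dec 15, 2144 + 6 = Dec 21, 2144.

December 21, 2144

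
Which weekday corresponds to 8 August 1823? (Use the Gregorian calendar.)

Friday

Doomsday rule: the anchor day for the 1800s is Friday. For year 23: 23÷12 = 1 r 11, and 11÷4 = 2, so 1+11+2 = 14.
Friday + 14 ≡ Friday — that's 1823's doomsday.
In August the doomsday date is Aug 8.
Aug 8 is the doomsday itself: Friday.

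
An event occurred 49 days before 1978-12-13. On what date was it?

−13 → Nov 30, 1978 (end of Nov, 30 days; 36 left).
−30 → Oct 31, 1978 (end of Oct, 31 days; 6 left).
−6 → Oct 25, 1978.

October 25, 1978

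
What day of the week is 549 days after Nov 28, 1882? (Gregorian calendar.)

First find the weekday of Nov 28, 1882. Doomsday rule: the anchor day for the 1800s is Friday. For year 82: 82÷12 = 6 r 10, and 10÷4 = 2, so 6+10+2 = 18.
Friday + 18 ≡ Tuesday — that's 1882's doomsday.
In November the doomsday date is Nov 7.
Nov 28 is 21 days after Nov 7; 21 mod 7 = 0, so Tuesday + 0 = Tuesday.
549 mod 7 = 3, so 549 days after a Tuesday is Tuesday + 3 = Friday.

Friday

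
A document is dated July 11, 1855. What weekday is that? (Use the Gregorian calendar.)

Wednesday

January 1, 1855 is a Monday.
Jan 1, 1855 → Feb 1, 1855: 31 days (January has 31).
Feb 1, 1855 → Mar 1, 1855: 28 days (February has 28).
Mar 1, 1855 → Apr 1, 1855: 31 days (March has 31).
Apr 1, 1855 → May 1, 1855: 30 days (April has 30).
May 1, 1855 → Jun 1, 1855: 31 days (May has 31).
Jun 1, 1855 → Jul 1, 1855: 30 days (June has 30).
Jul 1, 1855 → Jul 11, 1855: 10 days.
Total: 191 days.
191 mod 7 = 2, so Monday + 2 = Wednesday.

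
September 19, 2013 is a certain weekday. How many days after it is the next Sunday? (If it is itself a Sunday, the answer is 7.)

3

Sep 19, 2013 is a Thursday.
From Thursday to the next Sunday is 3 days.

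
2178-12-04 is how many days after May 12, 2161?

May 12, 2161 → May 12, 2162: 365 days.
May 12, 2162 → May 12, 2163: 365 days.
May 12, 2163 → May 12, 2164: 366 days (Feb 29, 2164 is in that span).
May 12, 2164 → May 12, 2165: 365 days.
May 12, 2165 → May 12, 2166: 365 days.
May 12, 2166 → May 12, 2167: 365 days.
May 12, 2167 → May 12, 2168: 366 days (Feb 29, 2168 is in that span).
May 12, 2168 → May 12, 2169: 365 days.
May 12, 2169 → May 12, 2170: 365 days.
May 12, 2170 → May 12, 2171: 365 days.
May 12, 2171 → May 12, 2172: 366 days (Feb 29, 2172 is in that span).
May 12, 2172 → May 12, 2173: 365 days.
May 12, 2173 → May 12, 2174: 365 days.
May 12, 2174 → May 12, 2175: 365 days.
May 12, 2175 → May 12, 2176: 366 days (Feb 29, 2176 is in that span).
May 12, 2176 → May 12, 2177: 365 days.
May 12, 2177 → May 12, 2178: 365 days.
May 12, 2178 → Jun 12, 2178: 31 days (May has 31).
Jun 12, 2178 → Jul 12, 2178: 30 days (June has 30).
Jul 12, 2178 → Aug 12, 2178: 31 days (July has 31).
Aug 12, 2178 → Sep 12, 2178: 31 days (August has 31).
Sep 12, 2178 → Oct 12, 2178: 30 days (September has 30).
Oct 12, 2178 → Nov 12, 2178: 31 days (October has 31).
Nov 12, 2178 → Dec 4, 2178: 22 days.
Total: 6415 days.

6415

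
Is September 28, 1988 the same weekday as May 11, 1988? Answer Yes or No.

From May 11, 1988 to Sep 28, 1988 is 140 days.
140 mod 7 = 0, so they are the same weekday.
(May 11, 1988 is a Wednesday; Sep 28, 1988 is a Wednesday.)

Yes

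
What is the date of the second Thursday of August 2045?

August 10, 2045

August 1, 2045 is a Tuesday.
The first Thursday is therefore August 3 (2 days later).
The second Thursday is 3 + 1×7 = August 10.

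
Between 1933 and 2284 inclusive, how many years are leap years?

86

Multiples of 4 in [1933,2284]: 88.
Of those, multiples of 100: 3 (not leap unless ÷400).
Multiples of 400: 1.
Leap years = 88 − 3 + 1 = 86.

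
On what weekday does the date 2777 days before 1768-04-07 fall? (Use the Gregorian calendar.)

Apr 7, 1768 is a Thursday.
2777 mod 7 = 5, so 2777 days before a Thursday is Thursday − 5 = Saturday.

Saturday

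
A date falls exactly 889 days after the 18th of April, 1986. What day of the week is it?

Friday

First find the weekday of Apr 18, 1986. Doomsday rule: the anchor day for the 1900s is Wednesday. For year 86: 86÷12 = 7 r 2, and 2÷4 = 0, so 7+2+0 = 9.
Wednesday + 9 ≡ Friday — that's 1986's doomsday.
In April the doomsday date is Apr 4.
Apr 18 is 14 days after Apr 4; 14 mod 7 = 0, so Friday + 0 = Friday.
889 mod 7 = 0, so 889 days after a Friday is Friday + 0 = Friday.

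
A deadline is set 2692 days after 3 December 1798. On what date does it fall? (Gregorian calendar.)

April 18, 1806

+365 (one year) → Dec 3, 1799 (2327 left).
+365 (one year) → Dec 3, 1800 (1962 left).
+365 (one year) → Dec 3, 1801 (1597 left).
+365 (one year) → Dec 3, 1802 (1232 left).
+365 (one year) → Dec 3, 1803 (867 left).
+366 (one year; includes Feb 29, 1804) → Dec 3, 1804 (501 left).
+365 (one year) → Dec 3, 1805 (136 left).
Dec has 31 days: +29 → Jan 1, 1806 (107 left).
Jan has 31 days: +31 → Feb 1, 1806 (76 left).
Feb has 28 days: +28 → Mar 1, 1806 (48 left).
Mar has 31 days: +31 → Apr 1, 1806 (17 left).
+17 → Apr 18, 1806.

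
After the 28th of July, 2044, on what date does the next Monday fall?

Jul 28, 2044 is a Thursday.
From Thursday to the next Monday is 4 days.
Jul 28, 2044 + 4 = Aug 1, 2044.

August 1, 2044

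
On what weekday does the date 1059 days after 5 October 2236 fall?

Friday

First find the weekday of Oct 5, 2236. Doomsday rule: the anchor day for the 2200s is Friday. For year 36: 36÷12 = 3 r 0, and 0÷4 = 0, so 3+0+0 = 3.
Friday + 3 ≡ Monday — that's 2236's doomsday.
In October the doomsday date is Oct 10.
Oct 5 is 5 days before Oct 10; 5 mod 7 = 5, so Monday − 5 = Wednesday.
1059 mod 7 = 2, so 1059 days after a Wednesday is Wednesday + 2 = Friday.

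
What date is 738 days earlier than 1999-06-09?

−365 (one year) → Jun 9, 1998 (373 left).
−9 → May 31, 1998 (end of May, 31 days; 364 left).
−31 → Apr 30, 1998 (end of Apr, 30 days; 333 left).
−30 → Mar 31, 1998 (end of Mar, 31 days; 303 left).
−31 → Feb 28, 1998 (end of Feb, 28 days; 272 left).
−28 → Jan 31, 1998 (end of Jan, 31 days; 244 left).
−31 → Dec 31, 1997 (end of Dec, 31 days; 213 left).
−31 → Nov 30, 1997 (end of Nov, 30 days; 182 left).
−30 → Oct 31, 1997 (end of Oct, 31 days; 152 left).
−31 → Sep 30, 1997 (end of Sep, 30 days; 121 left).
−30 → Aug 31, 1997 (end of Aug, 31 days; 91 left).
−31 → Jul 31, 1997 (end of Jul, 31 days; 60 left).
−31 → Jun 30, 1997 (end of Jun, 30 days; 29 left).
−29 → Jun 1, 1997.

June 1, 1997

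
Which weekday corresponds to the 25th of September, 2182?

Wednesday

Doomsday rule: the anchor day for the 2100s is Sunday. For year 82: 82÷12 = 6 r 10, and 10÷4 = 2, so 6+10+2 = 18.
Sunday + 18 ≡ Thursday — that's 2182's doomsday.
In September the doomsday date is Sep 5.
Sep 25 is 20 days after Sep 5; 20 mod 7 = 6, so Thursday + 6 = Wednesday.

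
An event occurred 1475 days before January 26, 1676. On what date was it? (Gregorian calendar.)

−365 (one year) → Jan 26, 1675 (1110 left).
−365 (one year) → Jan 26, 1674 (745 left).
−365 (one year) → Jan 26, 1673 (380 left).
−26 → Dec 31, 1672 (end of Dec, 31 days; 354 left).
−31 → Nov 30, 1672 (end of Nov, 30 days; 323 left).
−30 → Oct 31, 1672 (end of Oct, 31 days; 293 left).
−31 → Sep 30, 1672 (end of Sep, 30 days; 262 left).
−30 → Aug 31, 1672 (end of Aug, 31 days; 232 left).
−31 → Jul 31, 1672 (end of Jul, 31 days; 201 left).
−31 → Jun 30, 1672 (end of Jun, 30 days; 170 left).
−30 → May 31, 1672 (end of May, 31 days; 140 left).
−31 → Apr 30, 1672 (end of Apr, 30 days; 109 left).
−30 → Mar 31, 1672 (end of Mar, 31 days; 79 left).
−31 → Feb 29, 1672 (end of Feb, 29 days; 48 left).
−29 → Jan 31, 1672 (end of Jan, 31 days; 19 left).
−19 → Jan 12, 1672.

January 12, 1672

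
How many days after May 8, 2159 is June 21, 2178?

May 8, 2159 → May 8, 2160: 366 days (Feb 29, 2160 is in that span).
May 8, 2160 → May 8, 2161: 365 days.
May 8, 2161 → May 8, 2162: 365 days.
May 8, 2162 → May 8, 2163: 365 days.
May 8, 2163 → May 8, 2164: 366 days (Feb 29, 2164 is in that span).
May 8, 2164 → May 8, 2165: 365 days.
May 8, 2165 → May 8, 2166: 365 days.
May 8, 2166 → May 8, 2167: 365 days.
May 8, 2167 → May 8, 2168: 366 days (Feb 29, 2168 is in that span).
May 8, 2168 → May 8, 2169: 365 days.
May 8, 2169 → May 8, 2170: 365 days.
May 8, 2170 → May 8, 2171: 365 days.
May 8, 2171 → May 8, 2172: 366 days (Feb 29, 2172 is in that span).
May 8, 2172 → May 8, 2173: 365 days.
May 8, 2173 → May 8, 2174: 365 days.
May 8, 2174 → May 8, 2175: 365 days.
May 8, 2175 → May 8, 2176: 366 days (Feb 29, 2176 is in that span).
May 8, 2176 → May 8, 2177: 365 days.
May 8, 2177 → May 8, 2178: 365 days.
May 8, 2178 → Jun 8, 2178: 31 days (May has 31).
Jun 8, 2178 → Jun 21, 2178: 13 days.
Total: 6984 days.

6984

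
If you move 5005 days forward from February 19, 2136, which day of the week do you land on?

Feb 19, 2136 is a Sunday.
5005 mod 7 = 0, so 5005 days after a Sunday is Sunday + 0 = Sunday.

Sunday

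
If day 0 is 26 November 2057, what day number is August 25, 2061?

1368

Nov 26, 2057 → Nov 26, 2058: 365 days.
Nov 26, 2058 → Nov 26, 2059: 365 days.
Nov 26, 2059 → Nov 26, 2060: 366 days (Feb 29, 2060 is in that span).
Nov 26, 2060 → Dec 26, 2060: 30 days (November has 30).
Dec 26, 2060 → Jan 26, 2061: 31 days (December has 31).
Jan 26, 2061 → Feb 26, 2061: 31 days (January has 31).
Feb 26, 2061 → Mar 26, 2061: 28 days (February has 28).
Mar 26, 2061 → Apr 26, 2061: 31 days (March has 31).
Apr 26, 2061 → May 26, 2061: 30 days (April has 30).
May 26, 2061 → Jun 26, 2061: 31 days (May has 31).
Jun 26, 2061 → Jul 26, 2061: 30 days (June has 30).
Jul 26, 2061 → Aug 25, 2061: 30 days.
Total: 1368 days.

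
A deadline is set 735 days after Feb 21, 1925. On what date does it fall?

+365 (one year) → Feb 21, 1926 (370 left).
Feb has 28 days: +8 → Mar 1, 1926 (362 left).
Mar has 31 days: +31 → Apr 1, 1926 (331 left).
Apr has 30 days: +30 → May 1, 1926 (301 left).
May has 31 days: +31 → Jun 1, 1926 (270 left).
Jun has 30 days: +30 → Jul 1, 1926 (240 left).
Jul has 31 days: +31 → Aug 1, 1926 (209 left).
Aug has 31 days: +31 → Sep 1, 1926 (178 left).
Sep has 30 days: +30 → Oct 1, 1926 (148 left).
Oct has 31 days: +31 → Nov 1, 1926 (117 left).
Nov has 30 days: +30 → Dec 1, 1926 (87 left).
Dec has 31 days: +31 → Jan 1, 1927 (56 left).
Jan has 31 days: +31 → Feb 1, 1927 (25 left).
+25 → Feb 26, 1927.

February 26, 1927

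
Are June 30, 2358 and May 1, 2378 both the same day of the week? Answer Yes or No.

Yes

From Jun 30, 2358 to May 1, 2378 is 7245 days.
7245 mod 7 = 0, so they are the same weekday.
(Jun 30, 2358 is a Monday; May 1, 2378 is a Monday.)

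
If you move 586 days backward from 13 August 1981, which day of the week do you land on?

First find the weekday of Aug 13, 1981. Doomsday rule: the anchor day for the 1900s is Wednesday. For year 81: 81÷12 = 6 r 9, and 9÷4 = 2, so 6+9+2 = 17.
Wednesday + 17 ≡ Saturday — that's 1981's doomsday.
In August the doomsday date is Aug 8.
Aug 13 is 5 days after Aug 8; 5 mod 7 = 5, so Saturday + 5 = Thursday.
586 mod 7 = 5, so 586 days before a Thursday is Thursday − 5 = Saturday.

Saturday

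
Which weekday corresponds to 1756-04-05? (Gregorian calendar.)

Doomsday rule: the anchor day for the 1700s is Sunday. For year 56: 56÷12 = 4 r 8, and 8÷4 = 2, so 4+8+2 = 14.
Sunday + 14 ≡ Sunday — that's 1756's doomsday.
In April the doomsday date is Apr 4.
Apr 5 is 1 day after Apr 4; 1 mod 7 = 1, so Sunday + 1 = Monday.

Monday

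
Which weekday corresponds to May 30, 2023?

Tuesday

January 1, 2023 is a Sunday.
Jan 1, 2023 → Feb 1, 2023: 31 days (January has 31).
Feb 1, 2023 → Mar 1, 2023: 28 days (February has 28).
Mar 1, 2023 → Apr 1, 2023: 31 days (March has 31).
Apr 1, 2023 → May 1, 2023: 30 days (April has 30).
May 1, 2023 → May 30, 2023: 29 days.
Total: 149 days.
149 mod 7 = 2, so Sunday + 2 = Tuesday.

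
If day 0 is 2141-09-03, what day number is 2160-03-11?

Sep 3, 2141 → Sep 3, 2142: 365 days.
Sep 3, 2142 → Sep 3, 2143: 365 days.
Sep 3, 2143 → Sep 3, 2144: 366 days (Feb 29, 2144 is in that span).
Sep 3, 2144 → Sep 3, 2145: 365 days.
Sep 3, 2145 → Sep 3, 2146: 365 days.
Sep 3, 2146 → Sep 3, 2147: 365 days.
Sep 3, 2147 → Sep 3, 2148: 366 days (Feb 29, 2148 is in that span).
Sep 3, 2148 → Sep 3, 2149: 365 days.
Sep 3, 2149 → Sep 3, 2150: 365 days.
Sep 3, 2150 → Sep 3, 2151: 365 days.
Sep 3, 2151 → Sep 3, 2152: 366 days (Feb 29, 2152 is in that span).
Sep 3, 2152 → Sep 3, 2153: 365 days.
Sep 3, 2153 → Sep 3, 2154: 365 days.
Sep 3, 2154 → Sep 3, 2155: 365 days.
Sep 3, 2155 → Sep 3, 2156: 366 days (Feb 29, 2156 is in that span).
Sep 3, 2156 → Sep 3, 2157: 365 days.
Sep 3, 2157 → Sep 3, 2158: 365 days.
Sep 3, 2158 → Sep 3, 2159: 365 days.
Sep 3, 2159 → Oct 3, 2159: 30 days (September has 30).
Oct 3, 2159 → Nov 3, 2159: 31 days (October has 31).
Nov 3, 2159 → Dec 3, 2159: 30 days (November has 30).
Dec 3, 2159 → Jan 3, 2160: 31 days (December has 31).
Jan 3, 2160 → Feb 3, 2160: 31 days (January has 31).
Feb 3, 2160 → Mar 3, 2160: 29 days (February has 29).
Mar 3, 2160 → Mar 11, 2160: 8 days.
Total: 6764 days.

6764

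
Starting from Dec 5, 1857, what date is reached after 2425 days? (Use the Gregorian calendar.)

July 26, 1864

+365 (one year) → Dec 5, 1858 (2060 left).
+365 (one year) → Dec 5, 1859 (1695 left).
+366 (one year; includes Feb 29, 1860) → Dec 5, 1860 (1329 left).
+365 (one year) → Dec 5, 1861 (964 left).
+365 (one year) → Dec 5, 1862 (599 left).
+365 (one year) → Dec 5, 1863 (234 left).
Dec has 31 days: +27 → Jan 1, 1864 (207 left).
Jan has 31 days: +31 → Feb 1, 1864 (176 left).
Feb has 29 days: +29 → Mar 1, 1864 (147 left).
Mar has 31 days: +31 → Apr 1, 1864 (116 left).
Apr has 30 days: +30 → May 1, 1864 (86 left).
May has 31 days: +31 → Jun 1, 1864 (55 left).
Jun has 30 days: +30 → Jul 1, 1864 (25 left).
+25 → Jul 26, 1864.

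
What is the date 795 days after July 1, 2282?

+365 (one year) → Jul 1, 2283 (430 left).
+366 (one year; includes Feb 29, 2284) → Jul 1, 2284 (64 left).
Jul has 31 days: +31 → Aug 1, 2284 (33 left).
Aug has 31 days: +31 → Sep 1, 2284 (2 left).
+2 → Sep 3, 2284.

September 3, 2284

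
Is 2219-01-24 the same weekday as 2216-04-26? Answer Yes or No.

No

From Apr 26, 2216 to Jan 24, 2219 is 1003 days.
1003 mod 7 = 2, so they are different weekdays.
(Apr 26, 2216 is a Friday; Jan 24, 2219 is a Sunday.)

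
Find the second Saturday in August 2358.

August 9, 2358

August 1, 2358 is a Friday.
The first Saturday is therefore August 2 (1 days later).
The second Saturday is 2 + 1×7 = August 9.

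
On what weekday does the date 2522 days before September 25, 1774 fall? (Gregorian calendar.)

Friday

Sep 25, 1774 is a Sunday.
2522 mod 7 = 2, so 2522 days before a Sunday is Sunday − 2 = Friday.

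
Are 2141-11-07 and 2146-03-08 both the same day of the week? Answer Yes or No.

From Nov 7, 2141 to Mar 8, 2146 is 1582 days.
1582 mod 7 = 0, so they are the same weekday.
(Nov 7, 2141 is a Tuesday; Mar 8, 2146 is a Tuesday.)

Yes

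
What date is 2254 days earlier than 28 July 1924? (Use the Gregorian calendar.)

−366 (one year; includes Feb 29, 1924) → Jul 28, 1923 (1888 left).
−365 (one year) → Jul 28, 1922 (1523 left).
−365 (one year) → Jul 28, 1921 (1158 left).
−365 (one year) → Jul 28, 1920 (793 left).
−366 (one year; includes Feb 29, 1920) → Jul 28, 1919 (427 left).
−365 (one year) → Jul 28, 1918 (62 left).
−28 → Jun 30, 1918 (end of Jun, 30 days; 34 left).
−30 → May 31, 1918 (end of May, 31 days; 4 left).
−4 → May 27, 1918.

May 27, 1918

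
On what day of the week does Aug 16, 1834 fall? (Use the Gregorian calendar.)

Saturday

Doomsday rule: the anchor day for the 1800s is Friday. For year 34: 34÷12 = 2 r 10, and 10÷4 = 2, so 2+10+2 = 14.
Friday + 14 ≡ Friday — that's 1834's doomsday.
In August the doomsday date is Aug 8.
Aug 16 is 8 days after Aug 8; 8 mod 7 = 1, so Friday + 1 = Saturday.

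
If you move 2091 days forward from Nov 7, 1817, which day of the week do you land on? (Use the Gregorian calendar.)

Wednesday

First find the weekday of Nov 7, 1817. Doomsday rule: the anchor day for the 1800s is Friday. For year 17: 17÷12 = 1 r 5, and 5÷4 = 1, so 1+5+1 = 7.
Friday + 7 ≡ Friday — that's 1817's doomsday.
In November the doomsday date is Nov 7.
Nov 7 is the doomsday itself: Friday.
2091 mod 7 = 5, so 2091 days after a Friday is Friday + 5 = Wednesday.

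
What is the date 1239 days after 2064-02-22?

+366 (one year; includes Feb 29, 2064) → Feb 22, 2065 (873 left).
+365 (one year) → Feb 22, 2066 (508 left).
+365 (one year) → Feb 22, 2067 (143 left).
Feb has 28 days: +7 → Mar 1, 2067 (136 left).
Mar has 31 days: +31 → Apr 1, 2067 (105 left).
Apr has 30 days: +30 → May 1, 2067 (75 left).
May has 31 days: +31 → Jun 1, 2067 (44 left).
Jun has 30 days: +30 → Jul 1, 2067 (14 left).
+14 → Jul 15, 2067.

July 15, 2067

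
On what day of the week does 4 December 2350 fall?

Doomsday rule: the anchor day for the 2300s is Wednesday. For year 50: 50÷12 = 4 r 2, and 2÷4 = 0, so 4+2+0 = 6.
Wednesday + 6 ≡ Tuesday — that's 2350's doomsday.
In December the doomsday date is Dec 12.
Dec 4 is 8 days before Dec 12; 8 mod 7 = 1, so Tuesday − 1 = Monday.

Monday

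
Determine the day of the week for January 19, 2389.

Doomsday rule: the anchor day for the 2300s is Wednesday. For year 89: 89÷12 = 7 r 5, and 5÷4 = 1, so 7+5+1 = 13.
Wednesday + 13 ≡ Tuesday — that's 2389's doomsday.
In January the doomsday date is Jan 3 (2389 is not a leap year).
Jan 19 is 16 days after Jan 3; 16 mod 7 = 2, so Tuesday + 2 = Thursday.

Thursday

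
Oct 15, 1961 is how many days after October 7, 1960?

373

Oct 7, 1960 → Nov 7, 1960: 31 days (October has 31).
Nov 7, 1960 → Dec 7, 1960: 30 days (November has 30).
Dec 7, 1960 → Jan 7, 1961: 31 days (December has 31).
Jan 7, 1961 → Feb 7, 1961: 31 days (January has 31).
Feb 7, 1961 → Mar 7, 1961: 28 days (February has 28).
Mar 7, 1961 → Apr 7, 1961: 31 days (March has 31).
Apr 7, 1961 → May 7, 1961: 30 days (April has 30).
May 7, 1961 → Jun 7, 1961: 31 days (May has 31).
Jun 7, 1961 → Jul 7, 1961: 30 days (June has 30).
Jul 7, 1961 → Aug 7, 1961: 31 days (July has 31).
Aug 7, 1961 → Sep 7, 1961: 31 days (August has 31).
Sep 7, 1961 → Oct 7, 1961: 30 days (September has 30).
Oct 7, 1961 → Oct 15, 1961: 8 days.
Total: 373 days.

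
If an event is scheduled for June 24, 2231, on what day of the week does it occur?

Doomsday rule: the anchor day for the 2200s is Friday. For year 31: 31÷12 = 2 r 7, and 7÷4 = 1, so 2+7+1 = 10.
Friday + 10 ≡ Monday — that's 2231's doomsday.
In June the doomsday date is Jun 6.
Jun 24 is 18 days after Jun 6; 18 mod 7 = 4, so Monday + 4 = Friday.

Friday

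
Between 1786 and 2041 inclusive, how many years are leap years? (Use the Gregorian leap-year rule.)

Multiples of 4 in [1786,2041]: 64.
Of those, multiples of 100: 3 (not leap unless ÷400).
Multiples of 400: 1.
Leap years = 64 − 3 + 1 = 62.

62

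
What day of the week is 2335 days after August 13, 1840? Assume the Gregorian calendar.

Aug 13, 1840 is a Thursday.
2335 mod 7 = 4, so 2335 days after a Thursday is Thursday + 4 = Monday.

Monday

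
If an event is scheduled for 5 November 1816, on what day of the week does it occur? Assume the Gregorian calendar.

Tuesday

Doomsday rule: the anchor day for the 1800s is Friday. For year 16: 16÷12 = 1 r 4, and 4÷4 = 1, so 1+4+1 = 6.
Friday + 6 ≡ Thursday — that's 1816's doomsday.
In November the doomsday date is Nov 7.
Nov 5 is 2 days before Nov 7; 2 mod 7 = 2, so Thursday − 2 = Tuesday.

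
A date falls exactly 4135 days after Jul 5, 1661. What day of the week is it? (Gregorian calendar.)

Sunday

Jul 5, 1661 is a Tuesday.
4135 mod 7 = 5, so 4135 days after a Tuesday is Tuesday + 5 = Sunday.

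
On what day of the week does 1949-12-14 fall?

Wednesday

January 1, 1949 is a Saturday.
Jan 1, 1949 → Feb 1, 1949: 31 days (January has 31).
Feb 1, 1949 → Mar 1, 1949: 28 days (February has 28).
Mar 1, 1949 → Apr 1, 1949: 31 days (March has 31).
Apr 1, 1949 → May 1, 1949: 30 days (April has 30).
May 1, 1949 → Jun 1, 1949: 31 days (May has 31).
Jun 1, 1949 → Jul 1, 1949: 30 days (June has 30).
Jul 1, 1949 → Aug 1, 1949: 31 days (July has 31).
Aug 1, 1949 → Sep 1, 1949: 31 days (August has 31).
Sep 1, 1949 → Oct 1, 1949: 30 days (September has 30).
Oct 1, 1949 → Nov 1, 1949: 31 days (October has 31).
Nov 1, 1949 → Dec 1, 1949: 30 days (November has 30).
Dec 1, 1949 → Dec 14, 1949: 13 days.
Total: 347 days.
347 mod 7 = 4, so Saturday + 4 = Wednesday.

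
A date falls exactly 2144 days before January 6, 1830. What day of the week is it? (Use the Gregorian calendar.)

First find the weekday of Jan 6, 1830. Doomsday rule: the anchor day for the 1800s is Friday. For year 30: 30÷12 = 2 r 6, and 6÷4 = 1, so 2+6+1 = 9.
Friday + 9 ≡ Sunday — that's 1830's doomsday.
In January the doomsday date is Jan 3 (1830 is not a leap year).
Jan 6 is 3 days after Jan 3; 3 mod 7 = 3, so Sunday + 3 = Wednesday.
2144 mod 7 = 2, so 2144 days before a Wednesday is Wednesday − 2 = Monday.

Monday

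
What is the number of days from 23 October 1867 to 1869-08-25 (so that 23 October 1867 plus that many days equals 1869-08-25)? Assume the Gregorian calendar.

Oct 23, 1867 → Oct 23, 1868: 366 days (Feb 29, 1868 is in that span).
Oct 23, 1868 → Nov 23, 1868: 31 days (October has 31).
Nov 23, 1868 → Dec 23, 1868: 30 days (November has 30).
Dec 23, 1868 → Jan 23, 1869: 31 days (December has 31).
Jan 23, 1869 → Feb 23, 1869: 31 days (January has 31).
Feb 23, 1869 → Mar 23, 1869: 28 days (February has 28).
Mar 23, 1869 → Apr 23, 1869: 31 days (March has 31).
Apr 23, 1869 → May 23, 1869: 30 days (April has 30).
May 23, 1869 → Jun 23, 1869: 31 days (May has 31).
Jun 23, 1869 → Jul 23, 1869: 30 days (June has 30).
Jul 23, 1869 → Aug 23, 1869: 31 days (July has 31).
Aug 23, 1869 → Aug 25, 1869: 2 days.
Total: 672 days.

672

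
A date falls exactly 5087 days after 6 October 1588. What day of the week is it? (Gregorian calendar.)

First find the weekday of Oct 6, 1588. Doomsday rule: the anchor day for the 1500s is Wednesday. For year 88: 88÷12 = 7 r 4, and 4÷4 = 1, so 7+4+1 = 12.
Wednesday + 12 ≡ Monday — that's 1588's doomsday.
In October the doomsday date is Oct 10.
Oct 6 is 4 days before Oct 10; 4 mod 7 = 4, so Monday − 4 = Thursday.
5087 mod 7 = 5, so 5087 days after a Thursday is Thursday + 5 = Tuesday.

Tuesday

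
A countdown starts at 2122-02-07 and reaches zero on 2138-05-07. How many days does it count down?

5933

Feb 7, 2122 → Feb 7, 2123: 365 days.
Feb 7, 2123 → Feb 7, 2124: 365 days.
Feb 7, 2124 → Feb 7, 2125: 366 days (Feb 29, 2124 is in that span).
Feb 7, 2125 → Feb 7, 2126: 365 days.
Feb 7, 2126 → Feb 7, 2127: 365 days.
Feb 7, 2127 → Feb 7, 2128: 365 days.
Feb 7, 2128 → Feb 7, 2129: 366 days (Feb 29, 2128 is in that span).
Feb 7, 2129 → Feb 7, 2130: 365 days.
Feb 7, 2130 → Feb 7, 2131: 365 days.
Feb 7, 2131 → Feb 7, 2132: 365 days.
Feb 7, 2132 → Feb 7, 2133: 366 days (Feb 29, 2132 is in that span).
Feb 7, 2133 → Feb 7, 2134: 365 days.
Feb 7, 2134 → Feb 7, 2135: 365 days.
Feb 7, 2135 → Feb 7, 2136: 365 days.
Feb 7, 2136 → Feb 7, 2137: 366 days (Feb 29, 2136 is in that span).
Feb 7, 2137 → Feb 7, 2138: 365 days.
Feb 7, 2138 → Mar 7, 2138: 28 days (February has 28).
Mar 7, 2138 → Apr 7, 2138: 31 days (March has 31).
Apr 7, 2138 → May 7, 2138: 30 days.
Total: 5933 days.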